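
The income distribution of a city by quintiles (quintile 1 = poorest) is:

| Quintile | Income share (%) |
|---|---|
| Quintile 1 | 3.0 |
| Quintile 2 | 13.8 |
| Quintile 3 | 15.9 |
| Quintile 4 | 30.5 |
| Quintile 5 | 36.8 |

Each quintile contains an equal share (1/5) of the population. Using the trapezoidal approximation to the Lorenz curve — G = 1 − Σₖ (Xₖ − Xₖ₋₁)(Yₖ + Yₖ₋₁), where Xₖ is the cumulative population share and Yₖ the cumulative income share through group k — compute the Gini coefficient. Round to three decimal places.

Cumulative income shares Yₖ: 0.0300, 0.1680, 0.3270, 0.6320, 1.0000
Σ (Xₖ−Xₖ₋₁)(Yₖ+Yₖ₋₁) = (1/5)(0.0300+0.0000) + (1/5)(0.1680+0.0300) + (1/5)(0.3270+0.1680) + (1/5)(0.6320+0.3270) + (1/5)(1.0000+0.6320)
  = 0.0060 + 0.0396 + 0.0990 + 0.1918 + 0.3264 = 0.6628
G = 1 − 0.6628 = 0.3372

0.337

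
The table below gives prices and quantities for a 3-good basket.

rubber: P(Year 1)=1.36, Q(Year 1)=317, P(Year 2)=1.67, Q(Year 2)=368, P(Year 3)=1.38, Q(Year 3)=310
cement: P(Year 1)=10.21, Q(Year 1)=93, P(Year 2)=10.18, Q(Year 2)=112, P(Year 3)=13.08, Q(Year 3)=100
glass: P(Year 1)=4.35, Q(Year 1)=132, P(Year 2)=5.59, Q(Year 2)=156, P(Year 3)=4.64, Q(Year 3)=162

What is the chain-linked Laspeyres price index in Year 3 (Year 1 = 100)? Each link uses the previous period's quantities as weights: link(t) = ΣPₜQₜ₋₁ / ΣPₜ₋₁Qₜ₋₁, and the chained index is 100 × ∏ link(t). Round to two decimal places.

116.27

Link Year 1→Year 2:
ΣP(Year 2)Q(Year 1) = 1.67×317 + 10.18×93 + 5.59×132 = 529.39 + 946.74 + 737.88 = 2214.01
ΣP(Year 1)Q(Year 1) = 1.36×317 + 10.21×93 + 4.35×132 = 431.12 + 949.53 + 574.2 = 1954.85
link = 2214.01/1954.85 = 1.132573
Link Year 2→Year 3:
ΣP(Year 3)Q(Year 2) = 1.38×368 + 13.08×112 + 4.64×156 = 507.84 + 1464.96 + 723.84 = 2696.64
ΣP(Year 2)Q(Year 2) = 1.67×368 + 10.18×112 + 5.59×156 = 614.56 + 1140.16 + 872.04 = 2626.76
link = 2696.64/2626.76 = 1.026603
Chained index = 100 × 1.132573 × 1.026603 = 116.2703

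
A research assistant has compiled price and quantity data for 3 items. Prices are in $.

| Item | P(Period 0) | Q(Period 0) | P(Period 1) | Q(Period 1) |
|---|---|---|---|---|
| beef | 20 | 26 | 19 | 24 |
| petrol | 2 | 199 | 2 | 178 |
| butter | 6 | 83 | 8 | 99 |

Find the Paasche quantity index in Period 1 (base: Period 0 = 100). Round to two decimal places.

103.08

Paasche quantity index uses current-period prices as weights.
ΣP(Period 1)·Q(Period 1) = 19×24 + 2×178 + 8×99 = 456 + 356 + 792 = 1604
ΣP(Period 1)·Q(Period 0) = 19×26 + 2×199 + 8×83 = 494 + 398 + 664 = 1556
Index = 1604 / 1556 × 100 = 103.0848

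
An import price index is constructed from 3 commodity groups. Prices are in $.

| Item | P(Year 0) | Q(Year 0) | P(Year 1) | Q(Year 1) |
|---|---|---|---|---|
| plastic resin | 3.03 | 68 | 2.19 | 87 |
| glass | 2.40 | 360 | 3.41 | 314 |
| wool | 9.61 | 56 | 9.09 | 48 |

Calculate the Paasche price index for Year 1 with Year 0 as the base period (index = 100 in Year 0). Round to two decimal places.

114.82

Paasche price index uses current-period quantities as weights.
ΣP(Year 1)·Q(Year 1) = 2.19×87 + 3.41×314 + 9.09×48 = 190.53 + 1070.74 + 436.32 = 1697.59
ΣP(Year 0)·Q(Year 1) = 3.03×87 + 2.40×314 + 9.61×48 = 263.61 + 753.6 + 461.28 = 1478.49
Index = 1697.59 / 1478.49 × 100 = 114.8192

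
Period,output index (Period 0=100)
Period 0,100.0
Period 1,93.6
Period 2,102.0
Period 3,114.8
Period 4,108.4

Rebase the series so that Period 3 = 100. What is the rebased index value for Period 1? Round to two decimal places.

Rebased(Period 1) = 93.6 / 114.8 × 100 = 81.5331

81.53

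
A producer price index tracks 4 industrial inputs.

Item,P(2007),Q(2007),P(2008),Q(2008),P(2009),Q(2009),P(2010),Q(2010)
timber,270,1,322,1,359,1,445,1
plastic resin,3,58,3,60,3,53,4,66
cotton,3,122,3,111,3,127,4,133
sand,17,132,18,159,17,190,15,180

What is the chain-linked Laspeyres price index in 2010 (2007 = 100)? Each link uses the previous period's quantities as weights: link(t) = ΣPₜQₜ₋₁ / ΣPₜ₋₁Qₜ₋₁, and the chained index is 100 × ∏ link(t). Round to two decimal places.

Link 2007→2008:
ΣP(2008)Q(2007) = 322×1 + 3×58 + 3×122 + 18×132 = 322 + 174 + 366 + 2376 = 3238
ΣP(2007)Q(2007) = 270×1 + 3×58 + 3×122 + 17×132 = 270 + 174 + 366 + 2244 = 3054
link = 3238/3054 = 1.060249
Link 2008→2009:
ΣP(2009)Q(2008) = 359×1 + 3×60 + 3×111 + 17×159 = 359 + 180 + 333 + 2703 = 3575
ΣP(2008)Q(2008) = 322×1 + 3×60 + 3×111 + 18×159 = 322 + 180 + 333 + 2862 = 3697
link = 3575/3697 = 0.967000
Link 2009→2010:
ΣP(2010)Q(2009) = 445×1 + 4×53 + 4×127 + 15×190 = 445 + 212 + 508 + 2850 = 4015
ΣP(2009)Q(2009) = 359×1 + 3×53 + 3×127 + 17×190 = 359 + 159 + 381 + 3230 = 4129
link = 4015/4129 = 0.972390
Chained index = 100 × 1.060249 × 0.967000 × 0.972390 = 99.6954

99.70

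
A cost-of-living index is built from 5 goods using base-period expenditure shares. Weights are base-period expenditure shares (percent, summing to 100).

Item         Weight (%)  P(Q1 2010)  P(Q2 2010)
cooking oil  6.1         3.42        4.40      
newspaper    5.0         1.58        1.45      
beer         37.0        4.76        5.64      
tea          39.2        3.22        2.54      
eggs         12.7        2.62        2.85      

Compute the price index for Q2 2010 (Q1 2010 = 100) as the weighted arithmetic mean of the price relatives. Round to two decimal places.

cooking oil: 6.1 × (4.40/3.42) = 6.1 × 1.286550 = 7.8480
newspaper: 5.0 × (1.45/1.58) = 5.0 × 0.917722 = 4.5886
beer: 37.0 × (5.64/4.76) = 37.0 × 1.184874 = 43.8403
tea: 39.2 × (2.54/3.22) = 39.2 × 0.788820 = 30.9217
eggs: 12.7 × (2.85/2.62) = 12.7 × 1.087786 = 13.8149
Index = Σ wᵢ·(p₁ᵢ/p₀ᵢ) = 7.8480 + 4.5886 + 43.8403 + 30.9217 + 13.8149 = 101.0135

101.01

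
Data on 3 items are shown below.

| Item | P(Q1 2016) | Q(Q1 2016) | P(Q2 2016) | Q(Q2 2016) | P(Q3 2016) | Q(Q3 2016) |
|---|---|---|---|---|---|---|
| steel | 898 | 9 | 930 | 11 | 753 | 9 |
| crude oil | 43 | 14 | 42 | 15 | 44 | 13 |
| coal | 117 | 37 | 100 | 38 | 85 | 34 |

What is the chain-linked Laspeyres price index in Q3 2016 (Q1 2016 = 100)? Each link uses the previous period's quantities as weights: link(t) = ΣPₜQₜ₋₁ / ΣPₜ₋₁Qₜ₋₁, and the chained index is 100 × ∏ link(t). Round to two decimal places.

Link Q1 2016→Q2 2016:
ΣP(Q2 2016)Q(Q1 2016) = 930×9 + 42×14 + 100×37 = 8370 + 588 + 3700 = 12658
ΣP(Q1 2016)Q(Q1 2016) = 898×9 + 43×14 + 117×37 = 8082 + 602 + 4329 = 13013
link = 12658/13013 = 0.972720
Link Q2 2016→Q3 2016:
ΣP(Q3 2016)Q(Q2 2016) = 753×11 + 44×15 + 85×38 = 8283 + 660 + 3230 = 12173
ΣP(Q2 2016)Q(Q2 2016) = 930×11 + 42×15 + 100×38 = 10230 + 630 + 3800 = 14660
link = 12173/14660 = 0.830355
Chained index = 100 × 0.972720 × 0.830355 = 80.7702

80.77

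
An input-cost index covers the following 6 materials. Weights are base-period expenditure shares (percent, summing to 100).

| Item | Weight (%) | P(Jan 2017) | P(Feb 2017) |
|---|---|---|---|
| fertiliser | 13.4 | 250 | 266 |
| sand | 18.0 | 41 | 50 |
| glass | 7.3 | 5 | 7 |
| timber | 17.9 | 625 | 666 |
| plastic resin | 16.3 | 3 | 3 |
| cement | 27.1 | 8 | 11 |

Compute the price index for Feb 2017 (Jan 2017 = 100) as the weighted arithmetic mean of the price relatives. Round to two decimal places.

119.07

fertiliser: 13.4 × (266/250) = 13.4 × 1.064000 = 14.2576
sand: 18.0 × (50/41) = 18.0 × 1.219512 = 21.9512
glass: 7.3 × (7/5) = 7.3 × 1.400000 = 10.2200
timber: 17.9 × (666/625) = 17.9 × 1.065600 = 19.0742
plastic resin: 16.3 × (3/3) = 16.3 × 1.000000 = 16.3000
cement: 27.1 × (11/8) = 27.1 × 1.375000 = 37.2625
Index = Σ wᵢ·(p₁ᵢ/p₀ᵢ) = 14.2576 + 21.9512 + 10.2200 + 19.0742 + 16.3000 + 37.2625 = 119.0656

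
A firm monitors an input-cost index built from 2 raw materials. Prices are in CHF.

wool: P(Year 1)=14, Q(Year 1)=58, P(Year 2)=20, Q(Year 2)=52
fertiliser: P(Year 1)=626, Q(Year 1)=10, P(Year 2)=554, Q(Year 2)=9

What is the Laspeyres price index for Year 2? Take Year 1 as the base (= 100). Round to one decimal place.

Laspeyres price index uses base-period quantities as weights.
ΣP(Year 2)·Q(Year 1) = 20×58 + 554×10 = 1160 + 5540 = 6700
ΣP(Year 1)·Q(Year 1) = 14×58 + 626×10 = 812 + 6260 = 7072
Index = 6700 / 7072 × 100 = 94.7398

94.7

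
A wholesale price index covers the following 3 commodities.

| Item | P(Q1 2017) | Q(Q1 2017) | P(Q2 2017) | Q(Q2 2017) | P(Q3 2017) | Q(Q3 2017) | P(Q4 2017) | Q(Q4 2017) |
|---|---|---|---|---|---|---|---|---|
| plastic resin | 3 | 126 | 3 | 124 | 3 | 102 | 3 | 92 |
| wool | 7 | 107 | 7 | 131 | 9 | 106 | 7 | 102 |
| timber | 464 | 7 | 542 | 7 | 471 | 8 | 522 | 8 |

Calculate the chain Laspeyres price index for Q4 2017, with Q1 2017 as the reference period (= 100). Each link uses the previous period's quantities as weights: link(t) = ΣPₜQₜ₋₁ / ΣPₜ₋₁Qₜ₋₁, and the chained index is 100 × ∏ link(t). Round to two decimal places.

111.46

Link Q1 2017→Q2 2017:
ΣP(Q2 2017)Q(Q1 2017) = 3×126 + 7×107 + 542×7 = 378 + 749 + 3794 = 4921
ΣP(Q1 2017)Q(Q1 2017) = 3×126 + 7×107 + 464×7 = 378 + 749 + 3248 = 4375
link = 4921/4375 = 1.124800
Link Q2 2017→Q3 2017:
ΣP(Q3 2017)Q(Q2 2017) = 3×124 + 9×131 + 471×7 = 372 + 1179 + 3297 = 4848
ΣP(Q2 2017)Q(Q2 2017) = 3×124 + 7×131 + 542×7 = 372 + 917 + 3794 = 5083
link = 4848/5083 = 0.953767
Link Q3 2017→Q4 2017:
ΣP(Q4 2017)Q(Q3 2017) = 3×102 + 7×106 + 522×8 = 306 + 742 + 4176 = 5224
ΣP(Q3 2017)Q(Q3 2017) = 3×102 + 9×106 + 471×8 = 306 + 954 + 3768 = 5028
link = 5224/5028 = 1.038982
Chained index = 100 × 1.124800 × 0.953767 × 1.038982 = 111.4617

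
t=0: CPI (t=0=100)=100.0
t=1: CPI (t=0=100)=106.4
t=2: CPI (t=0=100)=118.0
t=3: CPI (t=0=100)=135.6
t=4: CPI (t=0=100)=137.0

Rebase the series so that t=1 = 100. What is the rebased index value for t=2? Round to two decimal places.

110.90

Rebased(t=2) = 118.0 / 106.4 × 100 = 110.9023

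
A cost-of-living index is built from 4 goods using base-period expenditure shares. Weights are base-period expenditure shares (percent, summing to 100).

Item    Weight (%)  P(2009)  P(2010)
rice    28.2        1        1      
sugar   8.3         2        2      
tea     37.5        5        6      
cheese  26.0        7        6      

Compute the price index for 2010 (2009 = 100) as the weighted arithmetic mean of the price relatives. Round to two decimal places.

rice: 28.2 × (1/1) = 28.2 × 1.000000 = 28.2000
sugar: 8.3 × (2/2) = 8.3 × 1.000000 = 8.3000
tea: 37.5 × (6/5) = 37.5 × 1.200000 = 45.0000
cheese: 26.0 × (6/7) = 26.0 × 0.857143 = 22.2857
Index = Σ wᵢ·(p₁ᵢ/p₀ᵢ) = 28.2000 + 8.3000 + 45.0000 + 22.2857 = 103.7857

103.79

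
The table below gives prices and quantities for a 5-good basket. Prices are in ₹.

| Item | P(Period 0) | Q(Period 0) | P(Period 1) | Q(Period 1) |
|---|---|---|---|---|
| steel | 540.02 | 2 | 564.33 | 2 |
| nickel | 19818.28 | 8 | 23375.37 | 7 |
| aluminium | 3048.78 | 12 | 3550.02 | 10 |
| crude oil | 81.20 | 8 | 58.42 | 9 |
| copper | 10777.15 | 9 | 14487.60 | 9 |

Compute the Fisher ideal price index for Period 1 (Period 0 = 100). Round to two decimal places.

123.31

Laspeyres component (base-period weights):
ΣP(Period 1)Q(Period 0) = 564.33×2 + 23375.37×8 + 3550.02×12 + 58.42×8 + 14487.60×9 = 1128.66 + 187002.96 + 42600.24 + 467.36 + 130388.4 = 361587.62
ΣP(Period 0)Q(Period 0) = 540.02×2 + 19818.28×8 + 3048.78×12 + 81.20×8 + 10777.15×9 = 1080.04 + 158546.24 + 36585.36 + 649.6 + 96994.35 = 293855.59
L = 361587.62 / 293855.59 × 100 = 123.0494
Paasche component (current-period weights):
ΣP(Period 1)Q(Period 1) = 564.33×2 + 23375.37×7 + 3550.02×10 + 58.42×9 + 14487.60×9 = 1128.66 + 163627.59 + 35500.2 + 525.78 + 130388.4 = 331170.63
ΣP(Period 0)Q(Period 1) = 540.02×2 + 19818.28×7 + 3048.78×10 + 81.20×9 + 10777.15×9 = 1080.04 + 138727.96 + 30487.8 + 730.8 + 96994.35 = 268020.95
P = 331170.63 / 268020.95 × 100 = 123.5615
Fisher = √(L × P) = √(123.0494 × 123.5615) = 123.3052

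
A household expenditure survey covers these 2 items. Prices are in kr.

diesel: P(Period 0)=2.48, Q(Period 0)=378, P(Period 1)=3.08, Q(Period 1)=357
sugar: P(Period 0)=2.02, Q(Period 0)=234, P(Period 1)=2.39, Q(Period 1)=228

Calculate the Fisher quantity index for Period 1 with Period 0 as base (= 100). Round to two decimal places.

95.43

Laspeyres component (base-period weights):
ΣP(Period 0)Q(Period 1) = 2.48×357 + 2.02×228 = 885.36 + 460.56 = 1345.92
ΣP(Period 0)Q(Period 0) = 2.48×378 + 2.02×234 = 937.44 + 472.68 = 1410.12
L = 1345.92 / 1410.12 × 100 = 95.4472
Paasche component (current-period weights):
ΣP(Period 1)Q(Period 1) = 3.08×357 + 2.39×228 = 1099.56 + 544.92 = 1644.48
ΣP(Period 1)Q(Period 0) = 3.08×378 + 2.39×234 = 1164.24 + 559.26 = 1723.5
P = 1644.48 / 1723.5 × 100 = 95.4151
Fisher = √(L × P) = √(95.4472 × 95.4151) = 95.4312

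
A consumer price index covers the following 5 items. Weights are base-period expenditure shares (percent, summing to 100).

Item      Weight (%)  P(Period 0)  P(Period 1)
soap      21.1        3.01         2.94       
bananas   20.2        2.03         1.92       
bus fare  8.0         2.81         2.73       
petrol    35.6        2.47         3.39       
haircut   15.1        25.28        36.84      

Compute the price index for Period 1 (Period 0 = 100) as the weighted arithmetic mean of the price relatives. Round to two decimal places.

soap: 21.1 × (2.94/3.01) = 21.1 × 0.976744 = 20.6093
bananas: 20.2 × (1.92/2.03) = 20.2 × 0.945813 = 19.1054
bus fare: 8.0 × (2.73/2.81) = 8.0 × 0.971530 = 7.7722
petrol: 35.6 × (3.39/2.47) = 35.6 × 1.372470 = 48.8599
haircut: 15.1 × (36.84/25.28) = 15.1 × 1.457278 = 22.0049
Index = Σ wᵢ·(p₁ᵢ/p₀ᵢ) = 20.6093 + 19.1054 + 7.7722 + 48.8599 + 22.0049 = 118.3518

118.35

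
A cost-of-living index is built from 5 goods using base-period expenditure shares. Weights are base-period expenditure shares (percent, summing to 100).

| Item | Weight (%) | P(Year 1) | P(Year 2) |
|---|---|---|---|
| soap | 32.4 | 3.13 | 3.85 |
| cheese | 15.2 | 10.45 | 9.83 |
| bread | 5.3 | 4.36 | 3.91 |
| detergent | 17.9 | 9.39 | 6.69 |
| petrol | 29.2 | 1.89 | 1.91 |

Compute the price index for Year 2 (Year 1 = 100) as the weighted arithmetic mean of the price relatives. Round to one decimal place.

soap: 32.4 × (3.85/3.13) = 32.4 × 1.230032 = 39.8530
cheese: 15.2 × (9.83/10.45) = 15.2 × 0.940670 = 14.2982
bread: 5.3 × (3.91/4.36) = 5.3 × 0.896789 = 4.7530
detergent: 17.9 × (6.69/9.39) = 17.9 × 0.712460 = 12.7530
petrol: 29.2 × (1.91/1.89) = 29.2 × 1.010582 = 29.5090
Index = Σ wᵢ·(p₁ᵢ/p₀ᵢ) = 39.8530 + 14.2982 + 4.7530 + 12.7530 + 29.5090 = 101.1662

101.2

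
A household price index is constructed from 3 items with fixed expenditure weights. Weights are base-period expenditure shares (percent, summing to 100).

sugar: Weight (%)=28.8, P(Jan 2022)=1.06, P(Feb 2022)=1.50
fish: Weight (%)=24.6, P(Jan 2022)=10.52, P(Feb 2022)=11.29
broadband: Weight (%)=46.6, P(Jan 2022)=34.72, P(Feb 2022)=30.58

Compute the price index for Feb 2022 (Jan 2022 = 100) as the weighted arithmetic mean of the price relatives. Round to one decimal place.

sugar: 28.8 × (1.50/1.06) = 28.8 × 1.415094 = 40.7547
fish: 24.6 × (11.29/10.52) = 24.6 × 1.073194 = 26.4006
broadband: 46.6 × (30.58/34.72) = 46.6 × 0.880760 = 41.0434
Index = Σ wᵢ·(p₁ᵢ/p₀ᵢ) = 40.7547 + 26.4006 + 41.0434 = 108.1987

108.2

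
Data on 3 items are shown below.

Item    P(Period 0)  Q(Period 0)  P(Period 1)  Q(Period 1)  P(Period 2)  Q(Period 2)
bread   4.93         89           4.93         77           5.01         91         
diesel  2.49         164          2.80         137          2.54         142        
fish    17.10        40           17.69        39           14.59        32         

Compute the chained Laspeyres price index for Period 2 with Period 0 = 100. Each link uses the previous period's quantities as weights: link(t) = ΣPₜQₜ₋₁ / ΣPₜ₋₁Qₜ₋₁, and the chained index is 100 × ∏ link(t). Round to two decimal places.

94.01

Link Period 0→Period 1:
ΣP(Period 1)Q(Period 0) = 4.93×89 + 2.80×164 + 17.69×40 = 438.77 + 459.2 + 707.6 = 1605.57
ΣP(Period 0)Q(Period 0) = 4.93×89 + 2.49×164 + 17.10×40 = 438.77 + 408.36 + 684 = 1531.13
link = 1605.57/1531.13 = 1.048618
Link Period 1→Period 2:
ΣP(Period 2)Q(Period 1) = 5.01×77 + 2.54×137 + 14.59×39 = 385.77 + 347.98 + 569.01 = 1302.76
ΣP(Period 1)Q(Period 1) = 4.93×77 + 2.80×137 + 17.69×39 = 379.61 + 383.6 + 689.91 = 1453.12
link = 1302.76/1453.12 = 0.896526
Chained index = 100 × 1.048618 × 0.896526 = 94.0113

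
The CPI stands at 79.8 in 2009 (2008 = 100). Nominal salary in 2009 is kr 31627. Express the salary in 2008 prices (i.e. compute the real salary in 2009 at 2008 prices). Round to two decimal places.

Real = Nominal ÷ (Index/100) = 31627 ÷ (79.8/100)
     = 31627 ÷ 0.798 = 39632.8321

39632.83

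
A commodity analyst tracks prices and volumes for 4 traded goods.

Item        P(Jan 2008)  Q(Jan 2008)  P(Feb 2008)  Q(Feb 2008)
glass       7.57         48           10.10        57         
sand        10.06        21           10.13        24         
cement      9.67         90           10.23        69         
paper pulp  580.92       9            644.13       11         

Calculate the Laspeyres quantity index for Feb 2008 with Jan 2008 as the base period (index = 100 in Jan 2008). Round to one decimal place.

Laspeyres quantity index uses base-period prices as weights.
ΣP(Jan 2008)·Q(Feb 2008) = 7.57×57 + 10.06×24 + 9.67×69 + 580.92×11 = 431.49 + 241.44 + 667.23 + 6390.12 = 7730.28
ΣP(Jan 2008)·Q(Jan 2008) = 7.57×48 + 10.06×21 + 9.67×90 + 580.92×9 = 363.36 + 211.26 + 870.3 + 5228.28 = 6673.2
Index = 7730.28 / 6673.2 × 100 = 115.8407

115.8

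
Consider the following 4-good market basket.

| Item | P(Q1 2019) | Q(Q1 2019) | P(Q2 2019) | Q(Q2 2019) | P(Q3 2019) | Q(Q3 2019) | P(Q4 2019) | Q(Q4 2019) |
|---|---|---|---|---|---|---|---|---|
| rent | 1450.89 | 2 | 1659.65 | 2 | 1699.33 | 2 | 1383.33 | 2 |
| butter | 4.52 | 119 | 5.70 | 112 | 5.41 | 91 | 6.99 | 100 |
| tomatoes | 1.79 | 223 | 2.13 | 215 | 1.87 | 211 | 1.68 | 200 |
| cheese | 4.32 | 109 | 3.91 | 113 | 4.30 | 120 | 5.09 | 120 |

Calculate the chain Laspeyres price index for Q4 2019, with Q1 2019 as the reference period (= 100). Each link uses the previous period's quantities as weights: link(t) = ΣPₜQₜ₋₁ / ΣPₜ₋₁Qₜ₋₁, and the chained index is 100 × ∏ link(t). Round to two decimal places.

104.15

Link Q1 2019→Q2 2019:
ΣP(Q2 2019)Q(Q1 2019) = 1659.65×2 + 5.70×119 + 2.13×223 + 3.91×109 = 3319.3 + 678.3 + 474.99 + 426.19 = 4898.78
ΣP(Q1 2019)Q(Q1 2019) = 1450.89×2 + 4.52×119 + 1.79×223 + 4.32×109 = 2901.78 + 537.88 + 399.17 + 470.88 = 4309.71
link = 4898.78/4309.71 = 1.136684
Link Q2 2019→Q3 2019:
ΣP(Q3 2019)Q(Q2 2019) = 1699.33×2 + 5.41×112 + 1.87×215 + 4.30×113 = 3398.66 + 605.92 + 402.05 + 485.9 = 4892.53
ΣP(Q2 2019)Q(Q2 2019) = 1659.65×2 + 5.70×112 + 2.13×215 + 3.91×113 = 3319.3 + 638.4 + 457.95 + 441.83 = 4857.48
link = 4892.53/4857.48 = 1.007216
Link Q3 2019→Q4 2019:
ΣP(Q4 2019)Q(Q3 2019) = 1383.33×2 + 6.99×91 + 1.68×211 + 5.09×120 = 2766.66 + 636.09 + 354.48 + 610.8 = 4368.03
ΣP(Q3 2019)Q(Q3 2019) = 1699.33×2 + 5.41×91 + 1.87×211 + 4.30×120 = 3398.66 + 492.31 + 394.57 + 516 = 4801.54
link = 4368.03/4801.54 = 0.909714
Chained index = 100 × 1.136684 × 1.007216 × 0.909714 = 104.1520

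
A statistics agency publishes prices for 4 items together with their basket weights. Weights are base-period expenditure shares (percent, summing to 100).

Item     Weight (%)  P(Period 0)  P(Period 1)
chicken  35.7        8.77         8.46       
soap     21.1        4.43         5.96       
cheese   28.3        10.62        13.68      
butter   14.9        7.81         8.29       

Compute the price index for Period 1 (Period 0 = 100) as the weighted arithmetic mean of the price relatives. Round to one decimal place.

115.1

chicken: 35.7 × (8.46/8.77) = 35.7 × 0.964652 = 34.4381
soap: 21.1 × (5.96/4.43) = 21.1 × 1.345372 = 28.3874
cheese: 28.3 × (13.68/10.62) = 28.3 × 1.288136 = 36.4542
butter: 14.9 × (8.29/7.81) = 14.9 × 1.061460 = 15.8157
Index = Σ wᵢ·(p₁ᵢ/p₀ᵢ) = 34.4381 + 28.3874 + 36.4542 + 15.8157 = 115.0954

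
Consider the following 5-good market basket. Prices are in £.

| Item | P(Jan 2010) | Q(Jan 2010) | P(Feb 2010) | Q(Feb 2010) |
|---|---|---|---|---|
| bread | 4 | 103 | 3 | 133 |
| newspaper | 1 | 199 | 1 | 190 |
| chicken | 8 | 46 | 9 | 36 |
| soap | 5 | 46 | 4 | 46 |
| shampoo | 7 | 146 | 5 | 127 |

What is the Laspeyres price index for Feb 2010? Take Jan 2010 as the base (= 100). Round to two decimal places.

Laspeyres price index uses base-period quantities as weights.
ΣP(Feb 2010)·Q(Jan 2010) = 3×103 + 1×199 + 9×46 + 4×46 + 5×146 = 309 + 199 + 414 + 184 + 730 = 1836
ΣP(Jan 2010)·Q(Jan 2010) = 4×103 + 1×199 + 8×46 + 5×46 + 7×146 = 412 + 199 + 368 + 230 + 1022 = 2231
Index = 1836 / 2231 × 100 = 82.2949

82.29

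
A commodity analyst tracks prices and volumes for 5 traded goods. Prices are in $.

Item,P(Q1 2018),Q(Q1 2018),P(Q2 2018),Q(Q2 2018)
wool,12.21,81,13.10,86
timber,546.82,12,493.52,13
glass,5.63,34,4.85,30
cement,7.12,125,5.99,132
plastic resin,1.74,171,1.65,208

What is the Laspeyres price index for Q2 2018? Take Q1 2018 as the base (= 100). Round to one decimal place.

Laspeyres price index uses base-period quantities as weights.
ΣP(Q2 2018)·Q(Q1 2018) = 13.10×81 + 493.52×12 + 4.85×34 + 5.99×125 + 1.65×171 = 1061.1 + 5922.24 + 164.9 + 748.75 + 282.15 = 8179.14
ΣP(Q1 2018)·Q(Q1 2018) = 12.21×81 + 546.82×12 + 5.63×34 + 7.12×125 + 1.74×171 = 989.01 + 6561.84 + 191.42 + 890 + 297.54 = 8929.81
Index = 8179.14 / 8929.81 × 100 = 91.5937

91.6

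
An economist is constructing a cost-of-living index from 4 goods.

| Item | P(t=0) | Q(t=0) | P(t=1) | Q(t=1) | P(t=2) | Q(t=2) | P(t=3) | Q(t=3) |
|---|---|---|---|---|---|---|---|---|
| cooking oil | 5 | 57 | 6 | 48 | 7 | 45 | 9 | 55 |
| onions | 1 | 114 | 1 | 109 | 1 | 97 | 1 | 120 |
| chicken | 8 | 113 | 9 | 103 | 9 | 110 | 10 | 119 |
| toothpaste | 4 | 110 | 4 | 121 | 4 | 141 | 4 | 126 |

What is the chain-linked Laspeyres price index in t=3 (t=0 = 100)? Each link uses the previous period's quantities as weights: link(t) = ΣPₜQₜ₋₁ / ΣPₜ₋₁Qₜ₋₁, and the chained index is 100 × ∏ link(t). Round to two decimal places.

Link t=0→t=1:
ΣP(t=1)Q(t=0) = 6×57 + 1×114 + 9×113 + 4×110 = 342 + 114 + 1017 + 440 = 1913
ΣP(t=0)Q(t=0) = 5×57 + 1×114 + 8×113 + 4×110 = 285 + 114 + 904 + 440 = 1743
link = 1913/1743 = 1.097533
Link t=1→t=2:
ΣP(t=2)Q(t=1) = 7×48 + 1×109 + 9×103 + 4×121 = 336 + 109 + 927 + 484 = 1856
ΣP(t=1)Q(t=1) = 6×48 + 1×109 + 9×103 + 4×121 = 288 + 109 + 927 + 484 = 1808
link = 1856/1808 = 1.026549
Link t=2→t=3:
ΣP(t=3)Q(t=2) = 9×45 + 1×97 + 10×110 + 4×141 = 405 + 97 + 1100 + 564 = 2166
ΣP(t=2)Q(t=2) = 7×45 + 1×97 + 9×110 + 4×141 = 315 + 97 + 990 + 564 = 1966
link = 2166/1966 = 1.101729
Chained index = 100 × 1.097533 × 1.026549 × 1.101729 = 124.1287

124.13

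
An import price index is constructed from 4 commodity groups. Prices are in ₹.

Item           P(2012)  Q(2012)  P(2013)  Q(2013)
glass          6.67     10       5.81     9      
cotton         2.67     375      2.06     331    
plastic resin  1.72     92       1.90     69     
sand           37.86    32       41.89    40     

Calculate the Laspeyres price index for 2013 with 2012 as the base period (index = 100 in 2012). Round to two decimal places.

96.23

Laspeyres price index uses base-period quantities as weights.
ΣP(2013)·Q(2012) = 5.81×10 + 2.06×375 + 1.90×92 + 41.89×32 = 58.1 + 772.5 + 174.8 + 1340.48 = 2345.88
ΣP(2012)·Q(2012) = 6.67×10 + 2.67×375 + 1.72×92 + 37.86×32 = 66.7 + 1001.25 + 158.24 + 1211.52 = 2437.71
Index = 2345.88 / 2437.71 × 100 = 96.2329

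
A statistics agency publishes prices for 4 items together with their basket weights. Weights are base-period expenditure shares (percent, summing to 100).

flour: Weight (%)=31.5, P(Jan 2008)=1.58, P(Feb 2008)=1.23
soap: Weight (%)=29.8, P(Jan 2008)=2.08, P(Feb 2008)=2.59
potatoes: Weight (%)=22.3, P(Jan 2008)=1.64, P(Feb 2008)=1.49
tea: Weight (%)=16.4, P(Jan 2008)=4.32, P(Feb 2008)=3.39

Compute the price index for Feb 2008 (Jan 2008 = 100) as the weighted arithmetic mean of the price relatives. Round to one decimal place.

94.8

flour: 31.5 × (1.23/1.58) = 31.5 × 0.778481 = 24.5222
soap: 29.8 × (2.59/2.08) = 29.8 × 1.245192 = 37.1067
potatoes: 22.3 × (1.49/1.64) = 22.3 × 0.908537 = 20.2604
tea: 16.4 × (3.39/4.32) = 16.4 × 0.784722 = 12.8694
Index = Σ wᵢ·(p₁ᵢ/p₀ᵢ) = 24.5222 + 37.1067 + 20.2604 + 12.8694 = 94.7587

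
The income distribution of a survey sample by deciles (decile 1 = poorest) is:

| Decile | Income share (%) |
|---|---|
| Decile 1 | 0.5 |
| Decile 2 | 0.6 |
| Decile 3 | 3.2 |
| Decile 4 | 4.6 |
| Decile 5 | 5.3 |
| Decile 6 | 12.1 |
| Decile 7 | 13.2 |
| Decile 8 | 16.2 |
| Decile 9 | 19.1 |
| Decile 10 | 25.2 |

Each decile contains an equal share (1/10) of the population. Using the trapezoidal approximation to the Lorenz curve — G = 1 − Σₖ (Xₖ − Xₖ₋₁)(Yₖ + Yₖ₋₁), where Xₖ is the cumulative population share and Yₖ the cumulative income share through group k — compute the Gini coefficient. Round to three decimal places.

Cumulative income shares Yₖ: 0.0050, 0.0110, 0.0430, 0.0890, 0.1420, 0.2630, 0.3950, 0.5570, 0.7480, 1.0000
Σ (Xₖ−Xₖ₋₁)(Yₖ+Yₖ₋₁) = (1/10)(0.0050+0.0000) + (1/10)(0.0110+0.0050) + (1/10)(0.0430+0.0110) + (1/10)(0.0890+0.0430) + (1/10)(0.1420+0.0890) + (1/10)(0.2630+0.1420) + (1/10)(0.3950+0.2630) + (1/10)(0.5570+0.3950) + (1/10)(0.7480+0.5570) + (1/10)(1.0000+0.7480)
  = 0.0005 + 0.0016 + 0.0054 + 0.0132 + 0.0231 + 0.0405 + 0.0658 + 0.0952 + 0.1305 + 0.1748 = 0.5506
G = 1 − 0.5506 = 0.4494

0.449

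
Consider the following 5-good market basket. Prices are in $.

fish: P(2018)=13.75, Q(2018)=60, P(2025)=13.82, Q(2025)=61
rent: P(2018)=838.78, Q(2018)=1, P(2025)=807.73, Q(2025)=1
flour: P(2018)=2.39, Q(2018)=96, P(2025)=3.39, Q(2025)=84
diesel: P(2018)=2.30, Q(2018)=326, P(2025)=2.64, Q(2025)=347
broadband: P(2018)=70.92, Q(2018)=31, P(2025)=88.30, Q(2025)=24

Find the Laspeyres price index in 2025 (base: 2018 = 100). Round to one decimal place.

Laspeyres price index uses base-period quantities as weights.
ΣP(2025)·Q(2018) = 13.82×60 + 807.73×1 + 3.39×96 + 2.64×326 + 88.30×31 = 829.2 + 807.73 + 325.44 + 860.64 + 2737.3 = 5560.31
ΣP(2018)·Q(2018) = 13.75×60 + 838.78×1 + 2.39×96 + 2.30×326 + 70.92×31 = 825 + 838.78 + 229.44 + 749.8 + 2198.52 = 4841.54
Index = 5560.31 / 4841.54 × 100 = 114.8459

114.8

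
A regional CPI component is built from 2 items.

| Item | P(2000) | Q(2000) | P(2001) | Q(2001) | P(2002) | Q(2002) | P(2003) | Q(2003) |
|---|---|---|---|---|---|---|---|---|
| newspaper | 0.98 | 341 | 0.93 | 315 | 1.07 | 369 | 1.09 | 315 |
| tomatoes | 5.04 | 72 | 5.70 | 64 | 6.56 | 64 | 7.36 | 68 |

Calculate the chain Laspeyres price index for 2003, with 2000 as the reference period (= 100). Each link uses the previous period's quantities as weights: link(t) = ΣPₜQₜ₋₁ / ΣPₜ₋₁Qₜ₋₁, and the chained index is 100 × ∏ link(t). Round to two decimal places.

128.74

Link 2000→2001:
ΣP(2001)Q(2000) = 0.93×341 + 5.70×72 = 317.13 + 410.4 = 727.53
ΣP(2000)Q(2000) = 0.98×341 + 5.04×72 = 334.18 + 362.88 = 697.06
link = 727.53/697.06 = 1.043712
Link 2001→2002:
ΣP(2002)Q(2001) = 1.07×315 + 6.56×64 = 337.05 + 419.84 = 756.89
ΣP(2001)Q(2001) = 0.93×315 + 5.70×64 = 292.95 + 364.8 = 657.75
link = 756.89/657.75 = 1.150726
Link 2002→2003:
ΣP(2003)Q(2002) = 1.09×369 + 7.36×64 = 402.21 + 471.04 = 873.25
ΣP(2002)Q(2002) = 1.07×369 + 6.56×64 = 394.83 + 419.84 = 814.67
link = 873.25/814.67 = 1.071906
Chained index = 100 × 1.043712 × 1.150726 × 1.071906 = 128.7388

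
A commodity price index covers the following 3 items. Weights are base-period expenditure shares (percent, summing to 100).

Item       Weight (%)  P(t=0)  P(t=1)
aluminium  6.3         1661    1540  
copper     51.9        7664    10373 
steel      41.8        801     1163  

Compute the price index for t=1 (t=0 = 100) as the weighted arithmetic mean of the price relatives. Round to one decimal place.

aluminium: 6.3 × (1540/1661) = 6.3 × 0.927152 = 5.8411
copper: 51.9 × (10373/7664) = 51.9 × 1.353471 = 70.2451
steel: 41.8 × (1163/801) = 41.8 × 1.451935 = 60.6909
Index = Σ wᵢ·(p₁ᵢ/p₀ᵢ) = 5.8411 + 70.2451 + 60.6909 = 136.7771

136.8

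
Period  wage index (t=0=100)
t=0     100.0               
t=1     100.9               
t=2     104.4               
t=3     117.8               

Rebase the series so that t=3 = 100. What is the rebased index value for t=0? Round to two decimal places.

Rebased(t=0) = 100.0 / 117.8 × 100 = 84.8896

84.89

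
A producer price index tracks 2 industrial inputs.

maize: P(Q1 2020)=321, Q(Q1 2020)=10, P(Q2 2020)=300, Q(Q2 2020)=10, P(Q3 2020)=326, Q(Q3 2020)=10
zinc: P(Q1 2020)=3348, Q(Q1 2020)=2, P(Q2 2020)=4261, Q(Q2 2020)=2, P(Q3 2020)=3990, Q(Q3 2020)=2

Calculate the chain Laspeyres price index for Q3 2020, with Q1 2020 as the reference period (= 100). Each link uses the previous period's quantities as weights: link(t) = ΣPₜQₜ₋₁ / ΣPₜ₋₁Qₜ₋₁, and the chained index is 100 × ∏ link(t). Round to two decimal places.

113.47

Link Q1 2020→Q2 2020:
ΣP(Q2 2020)Q(Q1 2020) = 300×10 + 4261×2 = 3000 + 8522 = 11522
ΣP(Q1 2020)Q(Q1 2020) = 321×10 + 3348×2 = 3210 + 6696 = 9906
link = 11522/9906 = 1.163133
Link Q2 2020→Q3 2020:
ΣP(Q3 2020)Q(Q2 2020) = 326×10 + 3990×2 = 3260 + 7980 = 11240
ΣP(Q2 2020)Q(Q2 2020) = 300×10 + 4261×2 = 3000 + 8522 = 11522
link = 11240/11522 = 0.975525
Chained index = 100 × 1.163133 × 0.975525 = 113.4666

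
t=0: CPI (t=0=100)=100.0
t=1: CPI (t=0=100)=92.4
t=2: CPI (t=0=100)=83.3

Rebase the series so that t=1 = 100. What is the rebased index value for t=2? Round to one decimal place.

90.2

Rebased(t=2) = 83.3 / 92.4 × 100 = 90.1515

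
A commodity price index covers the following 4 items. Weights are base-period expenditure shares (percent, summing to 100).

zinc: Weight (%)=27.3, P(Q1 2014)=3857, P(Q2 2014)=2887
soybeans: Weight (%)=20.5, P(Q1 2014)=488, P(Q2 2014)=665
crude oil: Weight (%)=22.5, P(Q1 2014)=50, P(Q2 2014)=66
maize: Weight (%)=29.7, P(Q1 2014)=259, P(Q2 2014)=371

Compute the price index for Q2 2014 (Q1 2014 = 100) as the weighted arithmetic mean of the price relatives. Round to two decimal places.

120.61

zinc: 27.3 × (2887/3857) = 27.3 × 0.748509 = 20.4343
soybeans: 20.5 × (665/488) = 20.5 × 1.362705 = 27.9355
crude oil: 22.5 × (66/50) = 22.5 × 1.320000 = 29.7000
maize: 29.7 × (371/259) = 29.7 × 1.432432 = 42.5432
Index = Σ wᵢ·(p₁ᵢ/p₀ᵢ) = 20.4343 + 27.9355 + 29.7000 + 42.5432 = 120.6130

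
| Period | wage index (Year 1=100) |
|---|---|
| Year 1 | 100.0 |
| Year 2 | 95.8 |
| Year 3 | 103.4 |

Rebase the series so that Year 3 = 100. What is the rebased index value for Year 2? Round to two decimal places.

Rebased(Year 2) = 95.8 / 103.4 × 100 = 92.6499

92.65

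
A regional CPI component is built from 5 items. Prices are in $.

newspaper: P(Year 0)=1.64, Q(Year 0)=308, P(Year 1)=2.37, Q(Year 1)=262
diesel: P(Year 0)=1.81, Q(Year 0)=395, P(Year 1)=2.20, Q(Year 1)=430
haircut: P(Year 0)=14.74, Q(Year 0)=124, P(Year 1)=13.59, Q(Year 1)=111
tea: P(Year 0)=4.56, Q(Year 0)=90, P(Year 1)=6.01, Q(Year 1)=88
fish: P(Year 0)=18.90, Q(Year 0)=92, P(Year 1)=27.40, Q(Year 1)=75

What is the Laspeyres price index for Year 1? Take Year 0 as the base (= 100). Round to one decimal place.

Laspeyres price index uses base-period quantities as weights.
ΣP(Year 1)·Q(Year 0) = 2.37×308 + 2.20×395 + 13.59×124 + 6.01×90 + 27.40×92 = 729.96 + 869 + 1685.16 + 540.9 + 2520.8 = 6345.82
ΣP(Year 0)·Q(Year 0) = 1.64×308 + 1.81×395 + 14.74×124 + 4.56×90 + 18.90×92 = 505.12 + 714.95 + 1827.76 + 410.4 + 1738.8 = 5197.03
Index = 6345.82 / 5197.03 × 100 = 122.1047

122.1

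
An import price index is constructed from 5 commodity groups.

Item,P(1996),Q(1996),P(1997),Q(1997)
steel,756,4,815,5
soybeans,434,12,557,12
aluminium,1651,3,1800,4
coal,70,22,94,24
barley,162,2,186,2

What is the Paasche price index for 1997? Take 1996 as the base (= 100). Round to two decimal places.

117.00

Paasche price index uses current-period quantities as weights.
ΣP(1997)·Q(1997) = 815×5 + 557×12 + 1800×4 + 94×24 + 186×2 = 4075 + 6684 + 7200 + 2256 + 372 = 20587
ΣP(1996)·Q(1997) = 756×5 + 434×12 + 1651×4 + 70×24 + 162×2 = 3780 + 5208 + 6604 + 1680 + 324 = 17596
Index = 20587 / 17596 × 100 = 116.9982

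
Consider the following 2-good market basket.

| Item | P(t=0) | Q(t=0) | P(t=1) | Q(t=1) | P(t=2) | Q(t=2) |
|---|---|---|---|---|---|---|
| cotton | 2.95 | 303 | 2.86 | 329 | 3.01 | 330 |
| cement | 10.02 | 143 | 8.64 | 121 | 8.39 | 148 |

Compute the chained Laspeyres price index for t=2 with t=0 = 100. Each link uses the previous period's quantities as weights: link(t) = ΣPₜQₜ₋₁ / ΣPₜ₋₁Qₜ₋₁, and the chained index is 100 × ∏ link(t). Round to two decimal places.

91.22

Link t=0→t=1:
ΣP(t=1)Q(t=0) = 2.86×303 + 8.64×143 = 866.58 + 1235.52 = 2102.1
ΣP(t=0)Q(t=0) = 2.95×303 + 10.02×143 = 893.85 + 1432.86 = 2326.71
link = 2102.1/2326.71 = 0.903465
Link t=1→t=2:
ΣP(t=2)Q(t=1) = 3.01×329 + 8.39×121 = 990.29 + 1015.19 = 2005.48
ΣP(t=1)Q(t=1) = 2.86×329 + 8.64×121 = 940.94 + 1045.44 = 1986.38
link = 2005.48/1986.38 = 1.009615
Chained index = 100 × 0.903465 × 1.009615 = 91.2152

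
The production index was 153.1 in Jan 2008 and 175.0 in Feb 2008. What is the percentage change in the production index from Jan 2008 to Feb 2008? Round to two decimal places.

14.30%

Change = (175.0 − 153.1) / 153.1 × 100
       = 21.9 / 153.1 × 100 = 14.3044%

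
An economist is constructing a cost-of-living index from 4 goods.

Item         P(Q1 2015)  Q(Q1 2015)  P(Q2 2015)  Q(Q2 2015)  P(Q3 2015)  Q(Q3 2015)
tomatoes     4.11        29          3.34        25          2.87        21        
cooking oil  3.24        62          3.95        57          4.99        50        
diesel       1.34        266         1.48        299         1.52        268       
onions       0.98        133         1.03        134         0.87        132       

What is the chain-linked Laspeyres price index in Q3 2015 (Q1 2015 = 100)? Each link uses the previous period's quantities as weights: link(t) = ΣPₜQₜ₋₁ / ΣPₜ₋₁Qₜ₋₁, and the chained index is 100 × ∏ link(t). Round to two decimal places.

112.75

Link Q1 2015→Q2 2015:
ΣP(Q2 2015)Q(Q1 2015) = 3.34×29 + 3.95×62 + 1.48×266 + 1.03×133 = 96.86 + 244.9 + 393.68 + 136.99 = 872.43
ΣP(Q1 2015)Q(Q1 2015) = 4.11×29 + 3.24×62 + 1.34×266 + 0.98×133 = 119.19 + 200.88 + 356.44 + 130.34 = 806.85
link = 872.43/806.85 = 1.081279
Link Q2 2015→Q3 2015:
ΣP(Q3 2015)Q(Q2 2015) = 2.87×25 + 4.99×57 + 1.52×299 + 0.87×134 = 71.75 + 284.43 + 454.48 + 116.58 = 927.24
ΣP(Q2 2015)Q(Q2 2015) = 3.34×25 + 3.95×57 + 1.48×299 + 1.03×134 = 83.5 + 225.15 + 442.52 + 138.02 = 889.19
link = 927.24/889.19 = 1.042792
Chained index = 100 × 1.081279 × 1.042792 = 112.7549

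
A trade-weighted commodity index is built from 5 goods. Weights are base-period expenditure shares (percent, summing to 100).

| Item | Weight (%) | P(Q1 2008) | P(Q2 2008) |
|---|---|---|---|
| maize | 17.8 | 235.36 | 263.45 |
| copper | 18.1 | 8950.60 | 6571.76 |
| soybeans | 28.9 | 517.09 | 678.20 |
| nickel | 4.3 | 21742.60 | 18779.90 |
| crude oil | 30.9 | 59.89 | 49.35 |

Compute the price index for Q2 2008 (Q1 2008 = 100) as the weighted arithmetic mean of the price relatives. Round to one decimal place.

maize: 17.8 × (263.45/235.36) = 17.8 × 1.119349 = 19.9244
copper: 18.1 × (6571.76/8950.60) = 18.1 × 0.734226 = 13.2895
soybeans: 28.9 × (678.20/517.09) = 28.9 × 1.311571 = 37.9044
nickel: 4.3 × (18779.90/21742.60) = 4.3 × 0.863738 = 3.7141
crude oil: 30.9 × (49.35/59.89) = 30.9 × 0.824011 = 25.4619
Index = Σ wᵢ·(p₁ᵢ/p₀ᵢ) = 19.9244 + 13.2895 + 37.9044 + 3.7141 + 25.4619 = 100.2943

100.3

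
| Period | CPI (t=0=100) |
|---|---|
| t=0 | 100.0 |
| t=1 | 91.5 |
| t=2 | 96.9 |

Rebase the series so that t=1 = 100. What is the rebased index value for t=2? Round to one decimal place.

Rebased(t=2) = 96.9 / 91.5 × 100 = 105.9016

105.9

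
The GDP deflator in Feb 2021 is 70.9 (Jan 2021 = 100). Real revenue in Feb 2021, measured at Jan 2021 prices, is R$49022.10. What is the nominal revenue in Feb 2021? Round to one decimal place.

Nominal = Real × (Index/100) = 49022.10 × (70.9/100)
        = 49022.10 × 0.709 = 34756.6689

34756.7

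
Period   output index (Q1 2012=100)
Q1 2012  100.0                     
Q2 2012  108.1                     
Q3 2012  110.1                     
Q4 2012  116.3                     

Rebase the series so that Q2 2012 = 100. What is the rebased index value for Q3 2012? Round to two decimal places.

Rebased(Q3 2012) = 110.1 / 108.1 × 100 = 101.8501

101.85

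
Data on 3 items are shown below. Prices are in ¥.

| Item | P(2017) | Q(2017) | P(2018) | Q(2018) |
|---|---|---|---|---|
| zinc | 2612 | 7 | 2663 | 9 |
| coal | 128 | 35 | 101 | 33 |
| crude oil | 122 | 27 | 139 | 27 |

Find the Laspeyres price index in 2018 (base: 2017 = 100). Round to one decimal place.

99.5

Laspeyres price index uses base-period quantities as weights.
ΣP(2018)·Q(2017) = 2663×7 + 101×35 + 139×27 = 18641 + 3535 + 3753 = 25929
ΣP(2017)·Q(2017) = 2612×7 + 128×35 + 122×27 = 18284 + 4480 + 3294 = 26058
Index = 25929 / 26058 × 100 = 99.5050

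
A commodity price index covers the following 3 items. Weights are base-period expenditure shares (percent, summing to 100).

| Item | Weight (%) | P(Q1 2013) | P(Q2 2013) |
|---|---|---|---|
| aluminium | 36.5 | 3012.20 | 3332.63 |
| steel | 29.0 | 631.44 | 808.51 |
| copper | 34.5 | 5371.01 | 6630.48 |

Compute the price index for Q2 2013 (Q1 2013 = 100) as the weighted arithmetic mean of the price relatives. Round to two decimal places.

120.11

aluminium: 36.5 × (3332.63/3012.20) = 36.5 × 1.106377 = 40.3828
steel: 29.0 × (808.51/631.44) = 29.0 × 1.280423 = 37.1323
copper: 34.5 × (6630.48/5371.01) = 34.5 × 1.234494 = 42.5900
Index = Σ wᵢ·(p₁ᵢ/p₀ᵢ) = 40.3828 + 37.1323 + 42.5900 = 120.1051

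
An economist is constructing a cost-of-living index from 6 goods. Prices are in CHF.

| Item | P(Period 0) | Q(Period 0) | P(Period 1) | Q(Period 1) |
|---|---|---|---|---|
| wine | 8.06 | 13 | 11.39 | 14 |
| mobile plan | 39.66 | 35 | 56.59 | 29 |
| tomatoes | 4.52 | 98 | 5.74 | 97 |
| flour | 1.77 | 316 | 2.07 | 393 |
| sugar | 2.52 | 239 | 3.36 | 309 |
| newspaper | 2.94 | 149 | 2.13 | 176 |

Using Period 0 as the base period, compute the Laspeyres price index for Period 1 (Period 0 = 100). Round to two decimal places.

126.31

Laspeyres price index uses base-period quantities as weights.
ΣP(Period 1)·Q(Period 0) = 11.39×13 + 56.59×35 + 5.74×98 + 2.07×316 + 3.36×239 + 2.13×149 = 148.07 + 1980.65 + 562.52 + 654.12 + 803.04 + 317.37 = 4465.77
ΣP(Period 0)·Q(Period 0) = 8.06×13 + 39.66×35 + 4.52×98 + 1.77×316 + 2.52×239 + 2.94×149 = 104.78 + 1388.1 + 442.96 + 559.32 + 602.28 + 438.06 = 3535.5
Index = 4465.77 / 3535.5 × 100 = 126.3123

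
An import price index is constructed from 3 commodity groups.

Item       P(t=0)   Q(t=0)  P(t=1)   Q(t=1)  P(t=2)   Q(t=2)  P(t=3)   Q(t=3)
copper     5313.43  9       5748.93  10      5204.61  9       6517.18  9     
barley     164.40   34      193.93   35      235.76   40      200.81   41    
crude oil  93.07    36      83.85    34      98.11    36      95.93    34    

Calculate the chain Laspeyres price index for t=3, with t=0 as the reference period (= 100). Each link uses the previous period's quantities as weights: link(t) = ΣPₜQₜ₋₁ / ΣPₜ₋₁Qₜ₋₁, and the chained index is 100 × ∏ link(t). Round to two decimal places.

Link t=0→t=1:
ΣP(t=1)Q(t=0) = 5748.93×9 + 193.93×34 + 83.85×36 = 51740.37 + 6593.62 + 3018.6 = 61352.59
ΣP(t=0)Q(t=0) = 5313.43×9 + 164.40×34 + 93.07×36 = 47820.87 + 5589.6 + 3350.52 = 56760.99
link = 61352.59/56760.99 = 1.080894
Link t=1→t=2:
ΣP(t=2)Q(t=1) = 5204.61×10 + 235.76×35 + 98.11×34 = 52046.1 + 8251.6 + 3335.74 = 63633.44
ΣP(t=1)Q(t=1) = 5748.93×10 + 193.93×35 + 83.85×34 = 57489.3 + 6787.55 + 2850.9 = 67127.75
link = 63633.44/67127.75 = 0.947945
Link t=2→t=3:
ΣP(t=3)Q(t=2) = 6517.18×9 + 200.81×40 + 95.93×36 = 58654.62 + 8032.4 + 3453.48 = 70140.5
ΣP(t=2)Q(t=2) = 5204.61×9 + 235.76×40 + 98.11×36 = 46841.49 + 9430.4 + 3531.96 = 59803.85
link = 70140.5/59803.85 = 1.172843
Chained index = 100 × 1.080894 × 0.947945 × 1.172843 = 120.1727

120.17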